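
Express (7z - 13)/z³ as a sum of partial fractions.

(7z - 13) = αz² + βz + γ. At z = 0: γ = 7·0 - 13 = -13. Coefficients: α = 0, β = 7
Result: 7/z² - 13/z³


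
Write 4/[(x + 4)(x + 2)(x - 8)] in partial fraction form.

Using cover-up method: α = 1/6, β = -1/5, γ = 1/30
Result: (1/6)/(x + 4) - (1/5)/(x + 2) + (1/30)/(x - 8)


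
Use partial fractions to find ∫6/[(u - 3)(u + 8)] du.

Decompose: 6/[(u - 3)(u + 8)] = (6/11)/(u - 3) - (6/11)/(u + 8). Integrate each term: (6/11) ln|(u - 3)| - (6/11) ln|(u + 8)| + C


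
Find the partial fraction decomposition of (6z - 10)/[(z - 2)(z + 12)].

At z=2: P = (6·2 - 10)/(2 + 12) = 1/7. At z=-12: Q = (6·(-12) - 10)/(-12 - 2) = 41/7
Result: (1/7)/(z - 2) + (41/7)/(z + 12)


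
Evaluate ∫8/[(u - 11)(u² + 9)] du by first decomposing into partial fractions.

Cover-up at u=11: A = 8/(11²+9) = 4/65. Coeff matching: B = -4/65, C = -44/65. Decomposition: (4/65)/(u - 11) - ((4/65)u + 44/65)/(u² + 9). Integrate: linear → ln, quadratic → (1/2)ln + arctan: (4/65) ln|(u - 11)| - (2/65) ln(u² + 9) - (44/195) arctan(u/3) + C


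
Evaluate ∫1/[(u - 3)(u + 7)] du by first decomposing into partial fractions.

Decompose: 1/[(u - 3)(u + 7)] = (1/10)/(u - 3) - (1/10)/(u + 7). Integrate each term: (1/10) ln|(u - 3)| - (1/10) ln|(u + 7)| + C


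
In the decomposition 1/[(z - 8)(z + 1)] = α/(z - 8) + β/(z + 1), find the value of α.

Cover-up at z = 8: α = 1/(8 + 1) = 1/9


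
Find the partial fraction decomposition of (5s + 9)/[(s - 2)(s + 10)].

At s=2: A = (5·2 + 9)/(2 + 10) = 19/12. At s=-10: B = (5·(-10) + 9)/(-10 - 2) = 41/12
Result: (19/12)/(s - 2) + (41/12)/(s + 10)


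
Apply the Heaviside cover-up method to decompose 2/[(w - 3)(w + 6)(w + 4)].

Cover (w - 3), w=3: P = 2/[(3 + 6)(3 + 4)] = 2/63. Cover (w + 6), w=-6: Q = 2/[(-6 - 3)(-6 + 4)] = 1/9. Cover (w + 4), w=-4: R = 2/[(-4 - 3)(-4 + 6)] = -1/7.
Result: (2/63)/(w - 3) + (1/9)/(w + 6) - (1/7)/(w + 4)


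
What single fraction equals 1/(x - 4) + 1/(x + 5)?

Common denominator (x - 4)(x + 5). Numerator: 1(x + 5) + 1(x - 4) = (x + 5) + (x - 4) = 2x + 1
Result: (2x + 1)/[(x - 4)(x + 5)]


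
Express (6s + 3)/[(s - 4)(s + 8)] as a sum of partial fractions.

At s=4: α = (6·4 + 3)/(4 + 8) = 9/4. At s=-8: β = (6·(-8) + 3)/(-8 - 4) = 15/4
Result: (9/4)/(s - 4) + (15/4)/(s + 8)


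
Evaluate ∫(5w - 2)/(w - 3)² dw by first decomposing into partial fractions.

Decompose: α = 5, β = 5·3 - 2 = 13, so (5w - 2)/(w - 3)² = 5/(w - 3) + 13/(w - 3)². Integrate: ∫ α/(w - 3) dw = 5 ln|(w - 3)|; ∫ β/(w - 3)² dw = -13/(w - 3). Sum: 5 ln|(w - 3)| - 13/(w - 3) + C


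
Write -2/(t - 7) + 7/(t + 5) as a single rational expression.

Common denominator (t - 7)(t + 5). Numerator: -2(t + 5) + 7(t - 7) = (-2t - 10) + (7t - 49) = 5t - 59
Result: (5t - 59)/[(t - 7)(t + 5)]


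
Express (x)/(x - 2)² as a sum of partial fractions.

(x) = A(x - 2) + B. At x = 2: B = 1·2 + 0 = 2. Coeff of x: A = 1
Result: 1/(x - 2) + 2/(x - 2)²


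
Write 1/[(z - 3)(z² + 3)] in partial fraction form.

Cover-up at z = 3: P = 1/(3² + 3) = 1/12. Then Q = -P = -1/12, R = -P·(0 + 3) = -1/4
Result: (1/12)/(z - 3) - ((1/12)z + 1/4)/(z² + 3)


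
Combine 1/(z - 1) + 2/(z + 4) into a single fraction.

Common denominator (z - 1)(z + 4). Numerator: 1(z + 4) + 2(z - 1) = (z + 4) + (2z - 2) = 3z + 2
Result: (3z + 2)/[(z - 1)(z + 4)]


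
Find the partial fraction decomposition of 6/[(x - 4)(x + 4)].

6/(x - 4)(x + 4) = α/(x - 4) + β/(x + 4). α = 6/(4 + 4) = 3/4, β = 6/(-4 - 4) = -3/4
Result: (3/4)/(x - 4) - (3/4)/(x + 4)


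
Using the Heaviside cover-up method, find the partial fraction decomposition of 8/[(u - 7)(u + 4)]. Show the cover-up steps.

Cover (u - 7): set u=7, get α = 8/(7 + 4) = 8/11. Cover (u + 4): set u=-4, get β = 8/(-4 - 7) = -8/11.
Result: (8/11)/(u - 7) - (8/11)/(u + 4)


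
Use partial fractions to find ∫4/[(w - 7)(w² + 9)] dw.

Cover-up at w=7: A = 4/(7²+9) = 2/29. Coeff matching: B = -2/29, C = -14/29. Decomposition: (2/29)/(w - 7) - ((2/29)w + 14/29)/(w² + 9). Integrate: linear → ln, quadratic → (1/2)ln + arctan: (2/29) ln|(w - 7)| - (1/29) ln(w² + 9) - (14/87) arctan(w/3) + C


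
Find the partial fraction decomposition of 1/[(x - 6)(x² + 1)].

Cover-up at x = 6: P = 1/(6² + 1) = 1/37. Then Q = -P = -1/37, R = -P·(0 + 6) = -6/37
Result: (1/37)/(x - 6) - ((1/37)x + 6/37)/(x² + 1)


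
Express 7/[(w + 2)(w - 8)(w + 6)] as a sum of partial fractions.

Using cover-up method: P = -7/40, Q = 1/20, R = 1/8
Result: (-7/40)/(w + 2) + (1/20)/(w - 8) + (1/8)/(w + 6)


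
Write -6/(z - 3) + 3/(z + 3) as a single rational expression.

Common denominator (z - 3)(z + 3). Numerator: -6(z + 3) + 3(z - 3) = (-6z - 18) + (3z - 9) = -3z - 27
Result: (-3z - 27)/[(z - 3)(z + 3)]


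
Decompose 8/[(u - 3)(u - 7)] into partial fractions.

8/(u - 3)(u - 7) = P/(u - 3) + Q/(u - 7). P = 8/(3 - 7) = -2, Q = 8/(7 - 3) = 2
Result: -2/(u - 3) + 2/(u - 7)


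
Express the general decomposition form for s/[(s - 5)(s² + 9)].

Linear + irreducible quadratic: P/(s - 5) + (Qs + R)/(s² + 9)


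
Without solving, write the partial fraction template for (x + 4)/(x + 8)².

Repeated linear factor: α/(x + 8) + β/(x + 8)²


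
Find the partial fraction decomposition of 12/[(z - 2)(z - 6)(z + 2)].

Using cover-up method: P = -3/4, Q = 3/8, R = 3/8
Result: (-3/4)/(z - 2) + (3/8)/(z - 6) + (3/8)/(z + 2)


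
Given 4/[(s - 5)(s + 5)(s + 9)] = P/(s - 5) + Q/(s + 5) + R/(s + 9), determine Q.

Cover-up at s = -5: Q = 4/[(-5 - 5)(-5 + 9)] = 4/[(-10)(4)] = -4/40 = -1/10


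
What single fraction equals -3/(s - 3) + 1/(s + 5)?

Common denominator (s - 3)(s + 5). Numerator: -3(s + 5) + 1(s - 3) = (-3s - 15) + (s - 3) = -2s - 18
Result: (-2s - 18)/[(s - 3)(s + 5)]


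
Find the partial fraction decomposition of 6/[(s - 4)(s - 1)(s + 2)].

Using cover-up method: A = 1/3, B = -2/3, C = 1/3
Result: (1/3)/(s - 4) - (2/3)/(s - 1) + (1/3)/(s + 2)


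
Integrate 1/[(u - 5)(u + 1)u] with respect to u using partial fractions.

Cover-up: P = 1/30, Q = 1/6, R = -1/5. Decomposition: (1/30)/(u - 5) + (1/6)/(u + 1) - (1/5)/u. Integrate each term: (1/30) ln|(u - 5)| + (1/6) ln|(u + 1)| - (1/5) ln|u| + C


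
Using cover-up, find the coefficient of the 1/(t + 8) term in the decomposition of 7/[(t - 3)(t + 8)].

Cover (t + 8), set t=-8: 7/((t - 3) at t=-8) = 7/(-11) = -7/11


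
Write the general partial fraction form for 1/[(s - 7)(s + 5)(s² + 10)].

Two linear + quadratic: A/(s - 7) + B/(s + 5) + (Cs + D)/(s² + 10)


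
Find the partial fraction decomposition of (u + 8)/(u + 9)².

(u + 8) = P(u + 9) + Q. At u = -9: Q = 1·(-9) + 8 = -1. Coeff of u: P = 1
Result: 1/(u + 9) - 1/(u + 9)²


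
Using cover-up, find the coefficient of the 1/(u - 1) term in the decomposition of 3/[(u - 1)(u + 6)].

Cover (u - 1), set u=1: 3/((u + 6) at u=1) = 3/(7) = 3/7


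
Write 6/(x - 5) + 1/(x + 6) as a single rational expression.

Common denominator (x - 5)(x + 6). Numerator: 6(x + 6) + 1(x - 5) = (6x + 36) + (x - 5) = 7x + 31
Result: (7x + 31)/[(x - 5)(x + 6)]


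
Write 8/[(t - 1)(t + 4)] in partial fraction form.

8/(t - 1)(t + 4) = α/(t - 1) + β/(t + 4). α = 8/(1 + 4) = 8/5, β = 8/(-4 - 1) = -8/5
Result: (8/5)/(t - 1) - (8/5)/(t + 4)


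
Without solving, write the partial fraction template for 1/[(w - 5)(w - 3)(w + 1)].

Three distinct linear factors: P/(w - 5) + Q/(w - 3) + R/(w + 1)


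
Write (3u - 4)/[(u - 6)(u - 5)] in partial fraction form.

At u=6: A = (3·6 - 4)/(6 - 5) = 14. At u=5: B = (3·5 - 4)/(5 - 6) = -11
Result: 14/(u - 6) - 11/(u - 5)


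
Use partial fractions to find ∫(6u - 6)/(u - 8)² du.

Decompose: α = 6, β = 6·8 - 6 = 42, so (6u - 6)/(u - 8)² = 6/(u - 8) + 42/(u - 8)². Integrate: ∫ α/(u - 8) du = 6 ln|(u - 8)|; ∫ β/(u - 8)² du = -42/(u - 8). Sum: 6 ln|(u - 8)| - 42/(u - 8) + C


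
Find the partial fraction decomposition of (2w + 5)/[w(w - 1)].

At w=0: P = (2·0 + 5)/(0 - 1) = -5. At w=1: Q = (2·1 + 5)/(1 - 0) = 7
Result: -5/w + 7/(w - 1)


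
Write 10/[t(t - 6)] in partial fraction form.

10/t(t - 6) = A/t + B/(t - 6). A = 10/(0 - 6) = -5/3, B = 10/(6 - 0) = 5/3
Result: (-5/3)/t + (5/3)/(t - 6)


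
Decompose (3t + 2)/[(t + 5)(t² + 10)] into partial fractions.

At t=-5: α = (3·(-5) + 2)/((-5)² + 10) = -13/35. β = -α = 13/35, γ = 3 - (-5)·α = 8/7
Result: (-13/35)/(t + 5) + ((13/35)t + 8/7)/(t² + 10)


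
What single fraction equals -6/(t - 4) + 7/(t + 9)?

Common denominator (t - 4)(t + 9). Numerator: -6(t + 9) + 7(t - 4) = (-6t - 54) + (7t - 28) = t - 82
Result: (t - 82)/[(t - 4)(t + 9)]


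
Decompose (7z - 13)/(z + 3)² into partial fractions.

(7z - 13) = α(z + 3) + β. At z = -3: β = 7·(-3) - 13 = -34. Coeff of z: α = 7
Result: 7/(z + 3) - 34/(z + 3)²


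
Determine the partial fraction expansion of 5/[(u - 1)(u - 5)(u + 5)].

Using cover-up method: P = -5/24, Q = 1/8, R = 1/12
Result: (-5/24)/(u - 1) + (1/8)/(u - 5) + (1/12)/(u + 5)


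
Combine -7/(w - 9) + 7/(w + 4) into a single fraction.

Common denominator (w - 9)(w + 4). Numerator: -7(w + 4) + 7(w - 9) = (-7w - 28) + (7w - 63) = -91
Result: (-91)/[(w - 9)(w + 4)]


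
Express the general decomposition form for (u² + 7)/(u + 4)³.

Repeated linear factor (power 3): P/(u + 4) + Q/(u + 4)² + R/(u + 4)³


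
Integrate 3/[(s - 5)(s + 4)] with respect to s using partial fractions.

Decompose: 3/[(s - 5)(s + 4)] = (1/3)/(s - 5) - (1/3)/(s + 4). Integrate each term: (1/3) ln|(s - 5)| - (1/3) ln|(s + 4)| + C


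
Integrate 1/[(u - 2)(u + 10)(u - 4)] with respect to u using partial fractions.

Cover-up: α = -1/24, β = 1/168, γ = 1/28. Decomposition: (-1/24)/(u - 2) + (1/168)/(u + 10) + (1/28)/(u - 4). Integrate each term: (-1/24) ln|(u - 2)| + (1/168) ln|(u + 10)| + (1/28) ln|(u - 4)| + C


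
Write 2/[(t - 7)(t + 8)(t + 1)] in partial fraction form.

Using cover-up method: A = 1/60, B = 2/105, C = -1/28
Result: (1/60)/(t - 7) + (2/105)/(t + 8) - (1/28)/(t + 1)


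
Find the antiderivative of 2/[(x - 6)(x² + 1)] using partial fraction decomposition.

Cover-up at x=6: α = 2/(6²+1) = 2/37. Coeff matching: β = -2/37, γ = -12/37. Decomposition: (2/37)/(x - 6) - ((2/37)x + 12/37)/(x² + 1). Integrate: linear → ln, quadratic → (1/2)ln + arctan: (2/37) ln|(x - 6)| - (1/37) ln(x² + 1) - (12/37) arctan(x) + C


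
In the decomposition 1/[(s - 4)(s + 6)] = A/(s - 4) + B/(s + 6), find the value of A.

Cover-up at s = 4: A = 1/(4 + 6) = 1/10


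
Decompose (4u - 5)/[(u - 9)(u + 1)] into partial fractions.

At u=9: P = (4·9 - 5)/(9 + 1) = 31/10. At u=-1: Q = (4·(-1) - 5)/(-1 - 9) = 9/10
Result: (31/10)/(u - 9) + (9/10)/(u + 1)


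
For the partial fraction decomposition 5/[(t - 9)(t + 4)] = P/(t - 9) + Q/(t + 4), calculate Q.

Cover-up at t = -4: Q = 5/(-4 - 9) = -5/13


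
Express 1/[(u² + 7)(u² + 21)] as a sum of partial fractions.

Coefficient matching gives P = R = 0, Q = 1/(21-7) = 1/14, S = -Q = -1/14
Result: (1/14)/(u² + 7) - (1/14)/(u² + 21)


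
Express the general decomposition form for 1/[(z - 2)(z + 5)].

Distinct linear factors: P/(z - 2) + Q/(z + 5)


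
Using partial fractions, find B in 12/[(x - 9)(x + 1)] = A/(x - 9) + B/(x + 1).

Cover-up at x = -1: B = 12/(-1 - 9) = -12/10 = -6/5


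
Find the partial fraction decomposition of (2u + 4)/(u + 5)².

(2u + 4) = A(u + 5) + B. At u = -5: B = 2·(-5) + 4 = -6. Coeff of u: A = 2
Result: 2/(u + 5) - 6/(u + 5)²


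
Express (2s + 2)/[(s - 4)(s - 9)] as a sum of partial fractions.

At s=4: P = (2·4 + 2)/(4 - 9) = -2. At s=9: Q = (2·9 + 2)/(9 - 4) = 4
Result: -2/(s - 4) + 4/(s - 9)


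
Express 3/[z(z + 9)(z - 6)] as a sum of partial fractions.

Using cover-up method: P = -1/18, Q = 1/45, R = 1/30
Result: (-1/18)/z + (1/45)/(z + 9) + (1/30)/(z - 6)


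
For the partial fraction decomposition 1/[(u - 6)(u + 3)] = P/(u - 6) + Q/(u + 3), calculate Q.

Cover-up at u = -3: Q = 1/(-3 - 6) = -1/9


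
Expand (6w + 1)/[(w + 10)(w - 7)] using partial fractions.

At w=-10: P = (6·(-10) + 1)/(-10 - 7) = 59/17. At w=7: Q = (6·7 + 1)/(7 + 10) = 43/17
Result: (59/17)/(w + 10) + (43/17)/(w - 7)


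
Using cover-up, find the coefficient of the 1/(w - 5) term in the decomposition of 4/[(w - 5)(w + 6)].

Cover (w - 5), set w=5: 4/((w + 6) at w=5) = 4/(11) = 4/11


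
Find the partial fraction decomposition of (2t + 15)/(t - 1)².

(2t + 15) = α(t - 1) + β. At t = 1: β = 2·1 + 15 = 17. Coeff of t: α = 2
Result: 2/(t - 1) + 17/(t - 1)²


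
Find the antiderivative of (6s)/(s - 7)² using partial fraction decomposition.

Decompose: α = 6, β = 6·7 + 0 = 42, so (6s)/(s - 7)² = 6/(s - 7) + 42/(s - 7)². Integrate: ∫ α/(s - 7) ds = 6 ln|(s - 7)|; ∫ β/(s - 7)² ds = -42/(s - 7). Sum: 6 ln|(s - 7)| - 42/(s - 7) + C


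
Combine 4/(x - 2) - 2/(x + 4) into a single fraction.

Common denominator (x - 2)(x + 4). Numerator: 4(x + 4) - 2(x - 2) = (4x + 16) - (2x - 4) = 2x + 20
Result: (2x + 20)/[(x - 2)(x + 4)]


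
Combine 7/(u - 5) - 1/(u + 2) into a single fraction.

Common denominator (u - 5)(u + 2). Numerator: 7(u + 2) - 1(u - 5) = (7u + 14) - (u - 5) = 6u + 19
Result: (6u + 19)/[(u - 5)(u + 2)]


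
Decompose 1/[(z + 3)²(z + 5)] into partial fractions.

Cover-up at z=-5: R = 1/(-5 + 3)² = 1/4. Cover-up at z=-3: Q = 1/(-3 + 5) = 1/2. Comparing z² coeff: P = -R = -1/4
Result: (-1/4)/(z + 3) + (1/2)/(z + 3)² + (1/4)/(z + 5)


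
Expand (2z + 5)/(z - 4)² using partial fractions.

(2z + 5) = A(z - 4) + B. At z = 4: B = 2·4 + 5 = 13. Coeff of z: A = 2
Result: 2/(z - 4) + 13/(z - 4)²


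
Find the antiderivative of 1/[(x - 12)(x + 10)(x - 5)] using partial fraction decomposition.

Cover-up: A = 1/154, B = 1/330, C = -1/105. Decomposition: (1/154)/(x - 12) + (1/330)/(x + 10) - (1/105)/(x - 5). Integrate each term: (1/154) ln|(x - 12)| + (1/330) ln|(x + 10)| - (1/105) ln|(x - 5)| + C


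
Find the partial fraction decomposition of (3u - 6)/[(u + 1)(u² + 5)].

At u=-1: α = (3·(-1) - 6)/((-1)² + 5) = -3/2. β = -α = 3/2, γ = 3 - (-1)·α = 3/2
Result: (-3/2)/(u + 1) + ((3/2)u + 3/2)/(u² + 5)


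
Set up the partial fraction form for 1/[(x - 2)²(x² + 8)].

Repeated linear + quadratic: α/(x - 2) + β/(x - 2)² + (γx + δ)/(x² + 8)


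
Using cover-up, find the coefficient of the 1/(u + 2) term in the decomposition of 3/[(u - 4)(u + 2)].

Cover (u + 2), set u=-2: 3/((u - 4) at u=-2) = 3/(-6) = -1/2


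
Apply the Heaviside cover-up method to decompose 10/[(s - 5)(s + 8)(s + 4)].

Cover (s - 5), s=5: P = 10/[(5 + 8)(5 + 4)] = 10/117. Cover (s + 8), s=-8: Q = 10/[(-8 - 5)(-8 + 4)] = 5/26. Cover (s + 4), s=-4: R = 10/[(-4 - 5)(-4 + 8)] = -5/18.
Result: (10/117)/(s - 5) + (5/26)/(s + 8) - (5/18)/(s + 4)


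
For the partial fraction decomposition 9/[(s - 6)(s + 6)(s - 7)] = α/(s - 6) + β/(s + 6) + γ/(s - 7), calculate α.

Cover-up at s = 6: α = 9/[(6 + 6)(6 - 7)] = 9/[(12)(-1)] = -9/12 = -3/4


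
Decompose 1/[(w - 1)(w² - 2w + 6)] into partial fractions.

Cover-up at w = 1: α = 1/(1² - 2·1 + 6) = 1/5. Then β = -α = -1/5, γ = -α·(-2 + 1) = 1/5
Result: (1/5)/(w - 1) - ((1/5)w - 1/5)/(w² - 2w + 6)


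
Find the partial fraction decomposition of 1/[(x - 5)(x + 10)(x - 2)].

Using cover-up method: A = 1/45, B = 1/180, C = -1/36
Result: (1/45)/(x - 5) + (1/180)/(x + 10) - (1/36)/(x - 2)


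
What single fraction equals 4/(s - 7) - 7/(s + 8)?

Common denominator (s - 7)(s + 8). Numerator: 4(s + 8) - 7(s - 7) = (4s + 32) - (7s - 49) = -3s + 81
Result: (-3s + 81)/[(s - 7)(s + 8)]


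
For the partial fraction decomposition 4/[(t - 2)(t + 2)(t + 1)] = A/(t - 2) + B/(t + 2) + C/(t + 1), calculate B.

Cover-up at t = -2: B = 4/[(-2 - 2)(-2 + 1)] = 4/[(-4)(-1)] = 4/4 = 1


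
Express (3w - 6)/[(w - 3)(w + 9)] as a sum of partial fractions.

At w=3: A = (3·3 - 6)/(3 + 9) = 1/4. At w=-9: B = (3·(-9) - 6)/(-9 - 3) = 11/4
Result: (1/4)/(w - 3) + (11/4)/(w + 9)


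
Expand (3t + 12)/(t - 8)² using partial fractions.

(3t + 12) = P(t - 8) + Q. At t = 8: Q = 3·8 + 12 = 36. Coeff of t: P = 3
Result: 3/(t - 8) + 36/(t - 8)²


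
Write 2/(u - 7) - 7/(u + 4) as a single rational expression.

Common denominator (u - 7)(u + 4). Numerator: 2(u + 4) - 7(u - 7) = (2u + 8) - (7u - 49) = -5u + 57
Result: (-5u + 57)/[(u - 7)(u + 4)]


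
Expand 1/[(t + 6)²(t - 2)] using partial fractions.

Cover-up at t=2: C = 1/(2 + 6)² = 1/64. Cover-up at t=-6: B = 1/(-6 - 2) = -1/8. Comparing t² coeff: A = -C = -1/64
Result: (-1/64)/(t + 6) - (1/8)/(t + 6)² + (1/64)/(t - 2)


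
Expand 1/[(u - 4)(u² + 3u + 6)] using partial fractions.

Cover-up at u = 4: P = 1/(4² + 3·4 + 6) = 1/34. Then Q = -P = -1/34, R = -P·(3 + 4) = -7/34
Result: (1/34)/(u - 4) - ((1/34)u + 7/34)/(u² + 3u + 6)


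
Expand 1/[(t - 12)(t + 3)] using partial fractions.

1/(t - 12)(t + 3) = A/(t - 12) + B/(t + 3). A = 1/(12 + 3) = 1/15, B = 1/(-3 - 12) = -1/15
Result: (1/15)/(t - 12) - (1/15)/(t + 3)


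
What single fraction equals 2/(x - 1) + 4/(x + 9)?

Common denominator (x - 1)(x + 9). Numerator: 2(x + 9) + 4(x - 1) = (2x + 18) + (4x - 4) = 6x + 14
Result: (6x + 14)/[(x - 1)(x + 9)]


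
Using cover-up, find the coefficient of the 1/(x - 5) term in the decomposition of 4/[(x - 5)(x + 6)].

Cover (x - 5), set x=5: 4/((x + 6) at x=5) = 4/(11) = 4/11


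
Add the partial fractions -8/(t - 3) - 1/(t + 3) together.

Common denominator (t - 3)(t + 3). Numerator: -8(t + 3) - 1(t - 3) = (-8t - 24) - (t - 3) = -9t - 21
Result: (-9t - 21)/[(t - 3)(t + 3)]


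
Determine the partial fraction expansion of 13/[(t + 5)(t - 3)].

13/(t + 5)(t - 3) = A/(t + 5) + B/(t - 3). A = 13/(-5 - 3) = -13/8, B = 13/(3 + 5) = 13/8
Result: (-13/8)/(t + 5) + (13/8)/(t - 3)


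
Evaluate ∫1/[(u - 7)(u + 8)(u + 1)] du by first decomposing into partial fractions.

Cover-up: A = 1/120, B = 1/105, C = -1/56. Decomposition: (1/120)/(u - 7) + (1/105)/(u + 8) - (1/56)/(u + 1). Integrate each term: (1/120) ln|(u - 7)| + (1/105) ln|(u + 8)| - (1/56) ln|(u + 1)| + C


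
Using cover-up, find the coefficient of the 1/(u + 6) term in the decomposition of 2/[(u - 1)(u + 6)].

Cover (u + 6), set u=-6: 2/((u - 1) at u=-6) = 2/(-7) = -2/7


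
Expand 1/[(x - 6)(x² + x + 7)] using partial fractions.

Cover-up at x = 6: A = 1/(6² + 1·6 + 7) = 1/49. Then B = -A = -1/49, C = -A·(1 + 6) = -1/7
Result: (1/49)/(x - 6) - ((1/49)x + 1/7)/(x² + x + 7)


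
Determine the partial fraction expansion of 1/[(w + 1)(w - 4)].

1/(w + 1)(w - 4) = A/(w + 1) + B/(w - 4). A = 1/(-1 - 4) = -1/5, B = 1/(4 + 1) = 1/5
Result: (-1/5)/(w + 1) + (1/5)/(w - 4)


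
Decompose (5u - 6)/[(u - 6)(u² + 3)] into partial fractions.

At u=6: α = (5·6 - 6)/(6² + 3) = 8/13. β = -α = -8/13, γ = 5 - 6·α = 17/13
Result: (8/13)/(u - 6) - ((8/13)u - 17/13)/(u² + 3)


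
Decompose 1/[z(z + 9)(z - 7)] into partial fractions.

Using cover-up method: α = -1/63, β = 1/144, γ = 1/112
Result: (-1/63)/z + (1/144)/(z + 9) + (1/112)/(z - 7)


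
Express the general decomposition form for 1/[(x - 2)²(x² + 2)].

Repeated linear + quadratic: A/(x - 2) + B/(x - 2)² + (Cx + D)/(x² + 2)


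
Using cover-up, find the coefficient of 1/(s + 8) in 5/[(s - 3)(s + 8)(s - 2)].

Cover (s + 8), set s=-8: 5/[(-8 - 3)(-8 - 2)] = 1/22


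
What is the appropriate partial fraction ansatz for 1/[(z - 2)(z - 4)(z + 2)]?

Three distinct linear factors: α/(z - 2) + β/(z - 4) + γ/(z + 2)


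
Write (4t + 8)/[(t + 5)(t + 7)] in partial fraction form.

At t=-5: α = (4·(-5) + 8)/(-5 + 7) = -6. At t=-7: β = (4·(-7) + 8)/(-7 + 5) = 10
Result: -6/(t + 5) + 10/(t + 7)


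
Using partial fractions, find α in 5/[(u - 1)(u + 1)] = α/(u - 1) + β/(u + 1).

Cover-up at u = 1: α = 5/(1 + 1) = 5/2


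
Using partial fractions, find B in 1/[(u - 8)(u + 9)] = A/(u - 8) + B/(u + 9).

Cover-up at u = -9: B = 1/(-9 - 8) = -1/17


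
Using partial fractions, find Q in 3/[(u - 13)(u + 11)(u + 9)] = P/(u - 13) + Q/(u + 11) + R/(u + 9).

Cover-up at u = -11: Q = 3/[(-11 - 13)(-11 + 9)] = 3/[(-24)(-2)] = 3/48 = 1/16


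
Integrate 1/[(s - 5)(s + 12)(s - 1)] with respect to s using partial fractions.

Cover-up: P = 1/68, Q = 1/221, R = -1/52. Decomposition: (1/68)/(s - 5) + (1/221)/(s + 12) - (1/52)/(s - 1). Integrate each term: (1/68) ln|(s - 5)| + (1/221) ln|(s + 12)| - (1/52) ln|(s - 1)| + C


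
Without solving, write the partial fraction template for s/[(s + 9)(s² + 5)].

Linear + irreducible quadratic: A/(s + 9) + (Bs + C)/(s² + 5)


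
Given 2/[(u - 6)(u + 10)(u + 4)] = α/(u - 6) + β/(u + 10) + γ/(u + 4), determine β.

Cover-up at u = -10: β = 2/[(-10 - 6)(-10 + 4)] = 2/[(-16)(-6)] = 2/96 = 1/48


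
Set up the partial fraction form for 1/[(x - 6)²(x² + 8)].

Repeated linear + quadratic: α/(x - 6) + β/(x - 6)² + (γx + δ)/(x² + 8)


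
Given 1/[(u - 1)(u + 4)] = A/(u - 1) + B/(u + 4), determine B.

Cover-up at u = -4: B = 1/(-4 - 1) = -1/5


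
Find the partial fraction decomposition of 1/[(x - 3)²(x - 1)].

Cover-up at x=1: γ = 1/(1 - 3)² = 1/4. Cover-up at x=3: β = 1/(3 - 1) = 1/2. Comparing x² coeff: α = -γ = -1/4
Result: (-1/4)/(x - 3) + (1/2)/(x - 3)² + (1/4)/(x - 1)


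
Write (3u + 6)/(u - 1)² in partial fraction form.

(3u + 6) = A(u - 1) + B. At u = 1: B = 3·1 + 6 = 9. Coeff of u: A = 3
Result: 3/(u - 1) + 9/(u - 1)²


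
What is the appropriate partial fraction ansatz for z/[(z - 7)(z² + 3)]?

Linear + irreducible quadratic: A/(z - 7) + (Bz + C)/(z² + 3)


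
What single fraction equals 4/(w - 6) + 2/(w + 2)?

Common denominator (w - 6)(w + 2). Numerator: 4(w + 2) + 2(w - 6) = (4w + 8) + (2w - 12) = 6w - 4
Result: (6w - 4)/[(w - 6)(w + 2)]


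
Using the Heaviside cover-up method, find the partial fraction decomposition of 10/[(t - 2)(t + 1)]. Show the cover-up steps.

Cover (t - 2): set t=2, get α = 10/(2 + 1) = 10/3. Cover (t + 1): set t=-1, get β = 10/(-1 - 2) = -10/3.
Result: (10/3)/(t - 2) - (10/3)/(t + 1)


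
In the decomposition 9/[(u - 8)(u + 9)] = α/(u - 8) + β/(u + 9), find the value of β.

Cover-up at u = -9: β = 9/(-9 - 8) = -9/17


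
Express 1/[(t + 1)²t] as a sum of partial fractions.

Cover-up at t=0: C = 1/(0 + 1)² = 1. Cover-up at t=-1: B = 1/(-1 - 0) = -1. Comparing t² coeff: A = -C = -1
Result: -1/(t + 1) - 1/(t + 1)² + 1/t


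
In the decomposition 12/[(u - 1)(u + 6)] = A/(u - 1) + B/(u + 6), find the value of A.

Cover-up at u = 1: A = 12/(1 + 6) = 12/7


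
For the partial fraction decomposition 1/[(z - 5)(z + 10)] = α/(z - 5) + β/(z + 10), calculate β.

Cover-up at z = -10: β = 1/(-10 - 5) = -1/15


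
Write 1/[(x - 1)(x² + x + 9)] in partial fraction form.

Cover-up at x = 1: α = 1/(1² + 1·1 + 9) = 1/11. Then β = -α = -1/11, γ = -α·(1 + 1) = -2/11
Result: (1/11)/(x - 1) - ((1/11)x + 2/11)/(x² + x + 9)


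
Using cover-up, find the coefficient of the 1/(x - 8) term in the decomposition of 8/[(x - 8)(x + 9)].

Cover (x - 8), set x=8: 8/((x + 9) at x=8) = 8/(17) = 8/17


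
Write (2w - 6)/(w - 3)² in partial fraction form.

(2w - 6) = α(w - 3) + β. At w = 3: β = 2·3 - 6 = 0. Coeff of w: α = 2
Result: 2/(w - 3)


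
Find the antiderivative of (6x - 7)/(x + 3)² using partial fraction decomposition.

Decompose: A = 6, B = 6·(-3) - 7 = -25, so (6x - 7)/(x + 3)² = 6/(x + 3) - 25/(x + 3)². Integrate: ∫ A/(x + 3) dx = 6 ln|(x + 3)|; ∫ B/(x + 3)² dx = 25/(x + 3). Sum: 6 ln|(x + 3)| + 25/(x + 3) + C


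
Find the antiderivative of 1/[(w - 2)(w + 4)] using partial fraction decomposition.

Decompose: 1/[(w - 2)(w + 4)] = (1/6)/(w - 2) - (1/6)/(w + 4). Integrate each term: (1/6) ln|(w - 2)| - (1/6) ln|(w + 4)| + C


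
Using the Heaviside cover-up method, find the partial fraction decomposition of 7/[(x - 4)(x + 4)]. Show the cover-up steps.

Cover (x - 4): set x=4, get P = 7/(4 + 4) = 7/8. Cover (x + 4): set x=-4, get Q = 7/(-4 - 4) = -7/8.
Result: (7/8)/(x - 4) - (7/8)/(x + 4)


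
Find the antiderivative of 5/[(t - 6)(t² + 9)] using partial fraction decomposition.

Cover-up at t=6: α = 5/(6²+9) = 1/9. Coeff matching: β = -1/9, γ = -2/3. Decomposition: (1/9)/(t - 6) - ((1/9)t + 2/3)/(t² + 9). Integrate: linear → ln, quadratic → (1/2)ln + arctan: (1/9) ln|(t - 6)| - (1/18) ln(t² + 9) - (2/9) arctan(t/3) + C


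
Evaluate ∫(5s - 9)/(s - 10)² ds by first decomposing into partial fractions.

Decompose: A = 5, B = 5·10 - 9 = 41, so (5s - 9)/(s - 10)² = 5/(s - 10) + 41/(s - 10)². Integrate: ∫ A/(s - 10) ds = 5 ln|(s - 10)|; ∫ B/(s - 10)² ds = -41/(s - 10). Sum: 5 ln|(s - 10)| - 41/(s - 10) + C


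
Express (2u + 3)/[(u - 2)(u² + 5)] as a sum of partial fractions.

At u=2: P = (2·2 + 3)/(2² + 5) = 7/9. Q = -P = -7/9, R = 2 - 2·P = 4/9
Result: (7/9)/(u - 2) - ((7/9)u - 4/9)/(u² + 5)


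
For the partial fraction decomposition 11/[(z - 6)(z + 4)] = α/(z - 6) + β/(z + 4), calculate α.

Cover-up at z = 6: α = 11/(6 + 4) = 11/10


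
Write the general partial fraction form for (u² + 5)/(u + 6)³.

Repeated linear factor (power 3): P/(u + 6) + Q/(u + 6)² + R/(u + 6)³


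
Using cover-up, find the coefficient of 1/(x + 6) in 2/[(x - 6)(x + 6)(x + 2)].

Cover (x + 6), set x=-6: 2/[(-6 - 6)(-6 + 2)] = 1/24


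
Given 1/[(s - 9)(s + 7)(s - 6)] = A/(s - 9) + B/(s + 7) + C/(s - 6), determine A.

Cover-up at s = 9: A = 1/[(9 + 7)(9 - 6)] = 1/[(16)(3)] = 1/48


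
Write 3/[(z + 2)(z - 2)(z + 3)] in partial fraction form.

Using cover-up method: A = -3/4, B = 3/20, C = 3/5
Result: (-3/4)/(z + 2) + (3/20)/(z - 2) + (3/5)/(z + 3)


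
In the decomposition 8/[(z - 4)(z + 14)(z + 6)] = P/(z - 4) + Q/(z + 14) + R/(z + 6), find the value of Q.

Cover-up at z = -14: Q = 8/[(-14 - 4)(-14 + 6)] = 8/[(-18)(-8)] = 8/144 = 1/18


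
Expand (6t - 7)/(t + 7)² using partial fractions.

(6t - 7) = A(t + 7) + B. At t = -7: B = 6·(-7) - 7 = -49. Coeff of t: A = 6
Result: 6/(t + 7) - 49/(t + 7)²


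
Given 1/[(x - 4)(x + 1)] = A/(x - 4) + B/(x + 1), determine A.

Cover-up at x = 4: A = 1/(4 + 1) = 1/5


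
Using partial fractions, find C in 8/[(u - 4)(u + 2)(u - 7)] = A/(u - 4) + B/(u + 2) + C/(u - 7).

Cover-up at u = 7: C = 8/[(7 - 4)(7 + 2)] = 8/[(3)(9)] = 8/27


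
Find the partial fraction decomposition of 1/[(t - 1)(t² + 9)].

Cover-up at t = 1: α = 1/(1² + 9) = 1/10. Then β = -α = -1/10, γ = -α·(0 + 1) = -1/10
Result: (1/10)/(t - 1) - ((1/10)t + 1/10)/(t² + 9)


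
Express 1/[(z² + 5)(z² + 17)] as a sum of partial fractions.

Coefficient matching gives A = C = 0, B = 1/(17-5) = 1/12, D = -B = -1/12
Result: (1/12)/(z² + 5) - (1/12)/(z² + 17)


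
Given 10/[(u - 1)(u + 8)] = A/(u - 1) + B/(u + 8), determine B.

Cover-up at u = -8: B = 10/(-8 - 1) = -10/9


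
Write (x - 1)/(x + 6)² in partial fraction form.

(x - 1) = α(x + 6) + β. At x = -6: β = 1·(-6) - 1 = -7. Coeff of x: α = 1
Result: 1/(x + 6) - 7/(x + 6)²


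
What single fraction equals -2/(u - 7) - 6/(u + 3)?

Common denominator (u - 7)(u + 3). Numerator: -2(u + 3) - 6(u - 7) = (-2u - 6) - (6u - 42) = -8u + 36
Result: (-8u + 36)/[(u - 7)(u + 3)]


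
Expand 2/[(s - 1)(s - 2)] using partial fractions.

2/(s - 1)(s - 2) = P/(s - 1) + Q/(s - 2). P = 2/(1 - 2) = -2, Q = 2/(2 - 1) = 2
Result: -2/(s - 1) + 2/(s - 2)


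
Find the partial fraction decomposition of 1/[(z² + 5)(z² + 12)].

Coefficient matching gives A = C = 0, B = 1/(12-5) = 1/7, D = -B = -1/7
Result: (1/7)/(z² + 5) - (1/7)/(z² + 12)


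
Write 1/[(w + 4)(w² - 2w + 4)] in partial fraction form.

Cover-up at w = -4: A = 1/((-4)² - 2·(-4) + 4) = 1/28. Then B = -A = -1/28, C = -A·(-2 - 4) = 3/14
Result: (1/28)/(w + 4) - ((1/28)w - 3/14)/(w² - 2w + 4)


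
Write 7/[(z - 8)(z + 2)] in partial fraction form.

7/(z - 8)(z + 2) = α/(z - 8) + β/(z + 2). α = 7/(8 + 2) = 7/10, β = 7/(-2 - 8) = -7/10
Result: (7/10)/(z - 8) - (7/10)/(z + 2)


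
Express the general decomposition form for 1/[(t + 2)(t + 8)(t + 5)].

Three distinct linear factors: P/(t + 2) + Q/(t + 8) + R/(t + 5)


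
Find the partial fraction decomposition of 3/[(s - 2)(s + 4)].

3/(s - 2)(s + 4) = A/(s - 2) + B/(s + 4). A = 3/(2 + 4) = 1/2, B = 3/(-4 - 2) = -1/2
Result: (1/2)/(s - 2) - (1/2)/(s + 4)


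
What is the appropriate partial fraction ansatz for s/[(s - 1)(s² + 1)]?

Linear + irreducible quadratic: P/(s - 1) + (Qs + R)/(s² + 1)


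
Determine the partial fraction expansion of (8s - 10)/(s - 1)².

(8s - 10) = A(s - 1) + B. At s = 1: B = 8·1 - 10 = -2. Coeff of s: A = 8
Result: 8/(s - 1) - 2/(s - 1)²


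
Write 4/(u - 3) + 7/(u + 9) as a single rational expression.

Common denominator (u - 3)(u + 9). Numerator: 4(u + 9) + 7(u - 3) = (4u + 36) + (7u - 21) = 11u + 15
Result: (11u + 15)/[(u - 3)(u + 9)]


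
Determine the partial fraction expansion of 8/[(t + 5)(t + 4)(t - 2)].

Using cover-up method: P = 8/7, Q = -4/3, R = 4/21
Result: (8/7)/(t + 5) - (4/3)/(t + 4) + (4/21)/(t - 2)


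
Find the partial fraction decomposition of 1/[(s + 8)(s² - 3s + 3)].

Cover-up at s = -8: A = 1/((-8)² - 3·(-8) + 3) = 1/91. Then B = -A = -1/91, C = -A·(-3 - 8) = 11/91
Result: (1/91)/(s + 8) - ((1/91)s - 11/91)/(s² - 3s + 3)


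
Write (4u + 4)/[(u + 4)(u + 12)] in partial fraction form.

At u=-4: P = (4·(-4) + 4)/(-4 + 12) = -3/2. At u=-12: Q = (4·(-12) + 4)/(-12 + 4) = 11/2
Result: (-3/2)/(u + 4) + (11/2)/(u + 12)


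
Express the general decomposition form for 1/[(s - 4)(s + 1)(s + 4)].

Three distinct linear factors: A/(s - 4) + B/(s + 1) + C/(s + 4)


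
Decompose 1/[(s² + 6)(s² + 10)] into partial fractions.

Coefficient matching gives P = R = 0, Q = 1/(10-6) = 1/4, S = -Q = -1/4
Result: (1/4)/(s² + 6) - (1/4)/(s² + 10)


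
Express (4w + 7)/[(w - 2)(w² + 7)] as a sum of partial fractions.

At w=2: α = (4·2 + 7)/(2² + 7) = 15/11. β = -α = -15/11, γ = 4 - 2·α = 14/11
Result: (15/11)/(w - 2) - ((15/11)w - 14/11)/(w² + 7)


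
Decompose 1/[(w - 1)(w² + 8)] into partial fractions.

Cover-up at w = 1: P = 1/(1² + 8) = 1/9. Then Q = -P = -1/9, R = -P·(0 + 1) = -1/9
Result: (1/9)/(w - 1) - ((1/9)w + 1/9)/(w² + 8)


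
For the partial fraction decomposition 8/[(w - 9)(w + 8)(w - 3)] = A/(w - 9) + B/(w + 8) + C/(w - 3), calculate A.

Cover-up at w = 9: A = 8/[(9 + 8)(9 - 3)] = 8/[(17)(6)] = 8/102 = 4/51


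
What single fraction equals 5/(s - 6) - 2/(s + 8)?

Common denominator (s - 6)(s + 8). Numerator: 5(s + 8) - 2(s - 6) = (5s + 40) - (2s - 12) = 3s + 52
Result: (3s + 52)/[(s - 6)(s + 8)]


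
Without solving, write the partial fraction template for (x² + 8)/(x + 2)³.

Repeated linear factor (power 3): α/(x + 2) + β/(x + 2)² + γ/(x + 2)³


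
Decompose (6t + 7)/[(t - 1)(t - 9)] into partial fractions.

At t=1: α = (6·1 + 7)/(1 - 9) = -13/8. At t=9: β = (6·9 + 7)/(9 - 1) = 61/8
Result: (-13/8)/(t - 1) + (61/8)/(t - 9)


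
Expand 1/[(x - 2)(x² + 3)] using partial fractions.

Cover-up at x = 2: α = 1/(2² + 3) = 1/7. Then β = -α = -1/7, γ = -α·(0 + 2) = -2/7
Result: (1/7)/(x - 2) - ((1/7)x + 2/7)/(x² + 3)


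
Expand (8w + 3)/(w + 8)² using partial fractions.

(8w + 3) = P(w + 8) + Q. At w = -8: Q = 8·(-8) + 3 = -61. Coeff of w: P = 8
Result: 8/(w + 8) - 61/(w + 8)²


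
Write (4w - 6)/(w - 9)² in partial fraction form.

(4w - 6) = α(w - 9) + β. At w = 9: β = 4·9 - 6 = 30. Coeff of w: α = 4
Result: 4/(w - 9) + 30/(w - 9)²


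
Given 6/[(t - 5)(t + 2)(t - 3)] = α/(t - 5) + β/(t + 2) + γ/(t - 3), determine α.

Cover-up at t = 5: α = 6/[(5 + 2)(5 - 3)] = 6/[(7)(2)] = 6/14 = 3/7


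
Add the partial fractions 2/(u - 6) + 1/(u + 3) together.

Common denominator (u - 6)(u + 3). Numerator: 2(u + 3) + 1(u - 6) = (2u + 6) + (u - 6) = 3u
Result: (3u)/[(u - 6)(u + 3)]


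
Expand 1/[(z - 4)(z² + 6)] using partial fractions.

Cover-up at z = 4: α = 1/(4² + 6) = 1/22. Then β = -α = -1/22, γ = -α·(0 + 4) = -2/11
Result: (1/22)/(z - 4) - ((1/22)z + 2/11)/(z² + 6)


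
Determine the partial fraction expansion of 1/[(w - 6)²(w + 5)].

Cover-up at w=-5: R = 1/(-5 - 6)² = 1/121. Cover-up at w=6: Q = 1/(6 + 5) = 1/11. Comparing w² coeff: P = -R = -1/121
Result: (-1/121)/(w - 6) + (1/11)/(w - 6)² + (1/121)/(w + 5)


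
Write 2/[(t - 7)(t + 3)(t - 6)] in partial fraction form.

Using cover-up method: α = 1/5, β = 1/45, γ = -2/9
Result: (1/5)/(t - 7) + (1/45)/(t + 3) - (2/9)/(t - 6)


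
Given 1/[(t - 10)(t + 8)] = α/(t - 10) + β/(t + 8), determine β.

Cover-up at t = -8: β = 1/(-8 - 10) = -1/18


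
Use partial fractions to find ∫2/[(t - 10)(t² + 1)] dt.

Cover-up at t=10: α = 2/(10²+1) = 2/101. Coeff matching: β = -2/101, γ = -20/101. Decomposition: (2/101)/(t - 10) - ((2/101)t + 20/101)/(t² + 1). Integrate: linear → ln, quadratic → (1/2)ln + arctan: (2/101) ln|(t - 10)| - (1/101) ln(t² + 1) - (20/101) arctan(t) + C


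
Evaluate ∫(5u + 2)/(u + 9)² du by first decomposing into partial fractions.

Decompose: A = 5, B = 5·(-9) + 2 = -43, so (5u + 2)/(u + 9)² = 5/(u + 9) - 43/(u + 9)². Integrate: ∫ A/(u + 9) du = 5 ln|(u + 9)|; ∫ B/(u + 9)² du = 43/(u + 9). Sum: 5 ln|(u + 9)| + 43/(u + 9) + C


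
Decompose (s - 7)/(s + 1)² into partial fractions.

(s - 7) = A(s + 1) + B. At s = -1: B = 1·(-1) - 7 = -8. Coeff of s: A = 1
Result: 1/(s + 1) - 8/(s + 1)²


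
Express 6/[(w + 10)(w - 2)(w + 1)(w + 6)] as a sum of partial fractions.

Using Heaviside cover-up: (-1/72)/(w + 10) + (1/48)/(w - 2) - (2/45)/(w + 1) + (3/80)/(w + 6)


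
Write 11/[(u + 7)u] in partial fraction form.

11/(u + 7)u = P/(u + 7) + Q/u. P = 11/(-7 - 0) = -11/7, Q = 11/(0 + 7) = 11/7
Result: (-11/7)/(u + 7) + (11/7)/u


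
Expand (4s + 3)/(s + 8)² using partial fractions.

(4s + 3) = P(s + 8) + Q. At s = -8: Q = 4·(-8) + 3 = -29. Coeff of s: P = 4
Result: 4/(s + 8) - 29/(s + 8)²


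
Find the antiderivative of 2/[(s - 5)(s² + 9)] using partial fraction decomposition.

Cover-up at s=5: P = 2/(5²+9) = 1/17. Coeff matching: Q = -1/17, R = -5/17. Decomposition: (1/17)/(s - 5) - ((1/17)s + 5/17)/(s² + 9). Integrate: linear → ln, quadratic → (1/2)ln + arctan: (1/17) ln|(s - 5)| - (1/34) ln(s² + 9) - (5/51) arctan(s/3) + C


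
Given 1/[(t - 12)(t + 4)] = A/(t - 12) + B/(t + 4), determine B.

Cover-up at t = -4: B = 1/(-4 - 12) = -1/16


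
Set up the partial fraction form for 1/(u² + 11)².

Repeated quadratic factor: (Pu + Q)/(u² + 11) + (Ru + S)/(u² + 11)²


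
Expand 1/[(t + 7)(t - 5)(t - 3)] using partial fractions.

Using cover-up method: A = 1/120, B = 1/24, C = -1/20
Result: (1/120)/(t + 7) + (1/24)/(t - 5) - (1/20)/(t - 3)


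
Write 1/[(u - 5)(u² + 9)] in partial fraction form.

Cover-up at u = 5: P = 1/(5² + 9) = 1/34. Then Q = -P = -1/34, R = -P·(0 + 5) = -5/34
Result: (1/34)/(u - 5) - ((1/34)u + 5/34)/(u² + 9)


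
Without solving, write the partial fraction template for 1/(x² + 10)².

Repeated quadratic factor: (Px + Q)/(x² + 10) + (Rx + S)/(x² + 10)²


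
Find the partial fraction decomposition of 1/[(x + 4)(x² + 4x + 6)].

Cover-up at x = -4: A = 1/((-4)² + 4·(-4) + 6) = 1/6. Then B = -A = -1/6, C = -A·(4 - 4) = 0
Result: (1/6)/(x + 4) - ((1/6)x)/(x² + 4x + 6)


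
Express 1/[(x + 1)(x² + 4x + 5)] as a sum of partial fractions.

Cover-up at x = -1: A = 1/((-1)² + 4·(-1) + 5) = 1/2. Then B = -A = -1/2, C = -A·(4 - 1) = -3/2
Result: (1/2)/(x + 1) - ((1/2)x + 3/2)/(x² + 4x + 5)


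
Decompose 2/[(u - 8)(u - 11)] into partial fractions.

2/(u - 8)(u - 11) = A/(u - 8) + B/(u - 11). A = 2/(8 - 11) = -2/3, B = 2/(11 - 8) = 2/3
Result: (-2/3)/(u - 8) + (2/3)/(u - 11)


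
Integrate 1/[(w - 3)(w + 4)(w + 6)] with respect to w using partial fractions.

Cover-up: α = 1/63, β = -1/14, γ = 1/18. Decomposition: (1/63)/(w - 3) - (1/14)/(w + 4) + (1/18)/(w + 6). Integrate each term: (1/63) ln|(w - 3)| - (1/14) ln|(w + 4)| + (1/18) ln|(w + 6)| + C


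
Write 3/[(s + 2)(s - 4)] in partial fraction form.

3/(s + 2)(s - 4) = P/(s + 2) + Q/(s - 4). P = 3/(-2 - 4) = -1/2, Q = 3/(4 + 2) = 1/2
Result: (-1/2)/(s + 2) + (1/2)/(s - 4)


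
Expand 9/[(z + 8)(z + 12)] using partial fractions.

9/(z + 8)(z + 12) = α/(z + 8) + β/(z + 12). α = 9/(-8 + 12) = 9/4, β = 9/(-12 + 8) = -9/4
Result: (9/4)/(z + 8) - (9/4)/(z + 12)


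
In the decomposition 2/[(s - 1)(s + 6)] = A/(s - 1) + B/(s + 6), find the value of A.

Cover-up at s = 1: A = 2/(1 + 6) = 2/7


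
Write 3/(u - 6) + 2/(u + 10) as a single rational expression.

Common denominator (u - 6)(u + 10). Numerator: 3(u + 10) + 2(u - 6) = (3u + 30) + (2u - 12) = 5u + 18
Result: (5u + 18)/[(u - 6)(u + 10)]


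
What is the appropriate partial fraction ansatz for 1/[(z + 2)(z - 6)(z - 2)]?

Three distinct linear factors: A/(z + 2) + B/(z - 6) + C/(z - 2)


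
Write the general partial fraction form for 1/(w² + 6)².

Repeated quadratic factor: (Pw + Q)/(w² + 6) + (Rw + S)/(w² + 6)²


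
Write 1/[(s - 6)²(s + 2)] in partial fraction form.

Cover-up at s=-2: C = 1/(-2 - 6)² = 1/64. Cover-up at s=6: B = 1/(6 + 2) = 1/8. Comparing s² coeff: A = -C = -1/64
Result: (-1/64)/(s - 6) + (1/8)/(s - 6)² + (1/64)/(s + 2)


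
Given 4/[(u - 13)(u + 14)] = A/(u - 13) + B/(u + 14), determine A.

Cover-up at u = 13: A = 4/(13 + 14) = 4/27


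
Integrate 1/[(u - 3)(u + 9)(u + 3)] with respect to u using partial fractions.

Cover-up: α = 1/72, β = 1/72, γ = -1/36. Decomposition: (1/72)/(u - 3) + (1/72)/(u + 9) - (1/36)/(u + 3). Integrate each term: (1/72) ln|(u - 3)| + (1/72) ln|(u + 9)| - (1/36) ln|(u + 3)| + C


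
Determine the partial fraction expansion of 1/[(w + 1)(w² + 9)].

Cover-up at w = -1: P = 1/((-1)² + 9) = 1/10. Then Q = -P = -1/10, R = -P·(0 - 1) = 1/10
Result: (1/10)/(w + 1) - ((1/10)w - 1/10)/(w² + 9)


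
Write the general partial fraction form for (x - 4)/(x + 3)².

Repeated linear factor: α/(x + 3) + β/(x + 3)²


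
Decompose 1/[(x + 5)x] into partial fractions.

1/(x + 5)x = P/(x + 5) + Q/x. P = 1/(-5 - 0) = -1/5, Q = 1/(0 + 5) = 1/5
Result: (-1/5)/(x + 5) + (1/5)/x


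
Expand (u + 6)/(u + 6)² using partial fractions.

(u + 6) = A(u + 6) + B. At u = -6: B = 1·(-6) + 6 = 0. Coeff of u: A = 1
Result: 1/(u + 6)


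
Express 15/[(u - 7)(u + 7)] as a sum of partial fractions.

15/(u - 7)(u + 7) = P/(u - 7) + Q/(u + 7). P = 15/(7 + 7) = 15/14, Q = 15/(-7 - 7) = -15/14
Result: (15/14)/(u - 7) - (15/14)/(u + 7)


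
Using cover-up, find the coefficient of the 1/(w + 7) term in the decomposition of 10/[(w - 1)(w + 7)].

Cover (w + 7), set w=-7: 10/((w - 1) at w=-7) = 10/(-8) = -5/4


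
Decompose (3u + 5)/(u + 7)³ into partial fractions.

(3u + 5) = α(u + 7)² + β(u + 7) + γ. At u = -7: γ = 3·(-7) + 5 = -16. Coefficients: α = 0, β = 3
Result: 3/(u + 7)² - 16/(u + 7)³


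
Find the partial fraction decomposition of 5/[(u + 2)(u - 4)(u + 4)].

Using cover-up method: α = -5/12, β = 5/48, γ = 5/16
Result: (-5/12)/(u + 2) + (5/48)/(u - 4) + (5/16)/(u + 4)
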